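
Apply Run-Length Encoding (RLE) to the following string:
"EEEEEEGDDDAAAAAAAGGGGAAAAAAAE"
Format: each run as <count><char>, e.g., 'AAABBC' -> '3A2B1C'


Scanning runs left to right:
  i=0: run of 'E' x 6 -> '6E'
  i=6: run of 'G' x 1 -> '1G'
  i=7: run of 'D' x 3 -> '3D'
  i=10: run of 'A' x 7 -> '7A'
  i=17: run of 'G' x 4 -> '4G'
  i=21: run of 'A' x 7 -> '7A'
  i=28: run of 'E' x 1 -> '1E'

RLE = 6E1G3D7A4G7A1E


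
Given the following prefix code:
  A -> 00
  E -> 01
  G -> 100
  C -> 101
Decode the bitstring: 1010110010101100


Decoding step by step:
Bits 101 -> C
Bits 01 -> E
Bits 100 -> G
Bits 101 -> C
Bits 01 -> E
Bits 100 -> G


Decoded message: CEGCEG


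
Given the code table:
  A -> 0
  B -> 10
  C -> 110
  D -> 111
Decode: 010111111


Decoding:
0 -> A
10 -> B
111 -> D
111 -> D


Result: ABDD


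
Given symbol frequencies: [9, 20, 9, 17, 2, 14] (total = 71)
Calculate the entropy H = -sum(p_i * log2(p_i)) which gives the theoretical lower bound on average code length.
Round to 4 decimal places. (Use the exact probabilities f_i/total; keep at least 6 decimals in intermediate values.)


Per-symbol terms -p_i * log2(p_i) with p_i = f_i/71:
  p = 9/71 = 0.126761: log2(p) = -2.979822, -p*log2(p) = 0.377724
  p = 20/71 = 0.281690: log2(p) = -1.827819, -p*log2(p) = 0.514879
  p = 9/71 = 0.126761: log2(p) = -2.979822, -p*log2(p) = 0.377724
  p = 17/71 = 0.239437: log2(p) = -2.062284, -p*log2(p) = 0.493786
  p = 2/71 = 0.028169: log2(p) = -5.149747, -p*log2(p) = 0.145063
  p = 14/71 = 0.197183: log2(p) = -2.342392, -p*log2(p) = 0.461880
H = 0.377724 + 0.514879 + 0.377724 + 0.493786 + 0.145063 + 0.461880 = 2.371056

H = 2.3711 bits/symbol


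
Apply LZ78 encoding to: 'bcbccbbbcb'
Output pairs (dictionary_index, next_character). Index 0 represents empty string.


LZ78 encoding steps:
Dictionary: {0: ''}
Step 1: w='' (idx 0), next='b' -> output (0, 'b'), add 'b' as idx 1
Step 2: w='' (idx 0), next='c' -> output (0, 'c'), add 'c' as idx 2
Step 3: w='b' (idx 1), next='c' -> output (1, 'c'), add 'bc' as idx 3
Step 4: w='c' (idx 2), next='b' -> output (2, 'b'), add 'cb' as idx 4
Step 5: w='b' (idx 1), next='b' -> output (1, 'b'), add 'bb' as idx 5
Step 6: w='cb' (idx 4), end of input -> output (4, '')


Encoded: [(0, 'b'), (0, 'c'), (1, 'c'), (2, 'b'), (1, 'b'), (4, '')]


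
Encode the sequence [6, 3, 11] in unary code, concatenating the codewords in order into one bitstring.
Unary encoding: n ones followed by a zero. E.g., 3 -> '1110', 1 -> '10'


Encode each number as n ones followed by a terminating 0:
  6 -> 1111110 (7 bits)
  3 -> 1110 (4 bits)
  11 -> 111111111110 (12 bits)
Total length = 7 + 4 + 12 = 23 bits.

Unary([6, 3, 11]) = 11111101110111111111110 (23 bits)


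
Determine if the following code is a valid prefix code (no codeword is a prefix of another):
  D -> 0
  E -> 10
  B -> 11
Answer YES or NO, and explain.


Checking each pair (does one codeword prefix another?):
  D='0' vs E='10': no prefix
  D='0' vs B='11': no prefix
  E='10' vs D='0': no prefix
  E='10' vs B='11': no prefix
  B='11' vs D='0': no prefix
  B='11' vs E='10': no prefix
No violation found over all pairs.

YES -- this is a valid prefix code. No codeword is a prefix of any other codeword.


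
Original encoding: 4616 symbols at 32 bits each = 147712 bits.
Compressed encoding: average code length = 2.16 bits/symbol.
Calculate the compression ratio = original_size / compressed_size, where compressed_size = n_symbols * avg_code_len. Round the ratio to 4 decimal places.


original_size = n_symbols * orig_bits = 4616 * 32 = 147712 bits
compressed_size = n_symbols * avg_code_len = 4616 * 2.16 = 9970.56 bits
ratio = original_size / compressed_size = 147712 / 9970.56 = 14.8148

Compression ratio = 14.8148


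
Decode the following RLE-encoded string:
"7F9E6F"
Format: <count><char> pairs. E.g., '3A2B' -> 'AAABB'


Expanding each <count><char> pair:
  7F -> 'FFFFFFF'
  9E -> 'EEEEEEEEE'
  6F -> 'FFFFFF'

Decoded = FFFFFFFEEEEEEEEEFFFFFF


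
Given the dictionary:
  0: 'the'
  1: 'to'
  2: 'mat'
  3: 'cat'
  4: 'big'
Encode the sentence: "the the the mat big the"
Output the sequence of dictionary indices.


Look up each word in the dictionary:
  'the' -> 0
  'the' -> 0
  'the' -> 0
  'mat' -> 2
  'big' -> 4
  'the' -> 0

Encoded: [0, 0, 0, 2, 4, 0]


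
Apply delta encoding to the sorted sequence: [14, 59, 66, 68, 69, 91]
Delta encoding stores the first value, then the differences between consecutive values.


First value: 14
Deltas:
  59 - 14 = 45
  66 - 59 = 7
  68 - 66 = 2
  69 - 68 = 1
  91 - 69 = 22


Delta encoded: [14, 45, 7, 2, 1, 22]


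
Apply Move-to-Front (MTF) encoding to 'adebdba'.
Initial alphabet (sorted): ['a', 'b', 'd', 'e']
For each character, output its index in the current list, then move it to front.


MTF encoding:
'a': index 0 in ['a', 'b', 'd', 'e'] -> ['a', 'b', 'd', 'e']
'd': index 2 in ['a', 'b', 'd', 'e'] -> ['d', 'a', 'b', 'e']
'e': index 3 in ['d', 'a', 'b', 'e'] -> ['e', 'd', 'a', 'b']
'b': index 3 in ['e', 'd', 'a', 'b'] -> ['b', 'e', 'd', 'a']
'd': index 2 in ['b', 'e', 'd', 'a'] -> ['d', 'b', 'e', 'a']
'b': index 1 in ['d', 'b', 'e', 'a'] -> ['b', 'd', 'e', 'a']
'a': index 3 in ['b', 'd', 'e', 'a'] -> ['a', 'b', 'd', 'e']


Output: [0, 2, 3, 3, 2, 1, 3]


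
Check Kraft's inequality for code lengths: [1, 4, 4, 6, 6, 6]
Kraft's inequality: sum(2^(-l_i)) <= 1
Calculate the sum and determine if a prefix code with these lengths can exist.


Sum = 2^(-1) + 2^(-4) + 2^(-4) + 2^(-6) + 2^(-6) + 2^(-6)
    = 0.5 + 0.0625 + 0.0625 + 0.015625 + 0.015625 + 0.015625
    = 43/64 = 0.671875
Since 0.671875 <= 1, Kraft's inequality IS satisfied.
A prefix code with these lengths CAN exist.

Kraft sum = 0.671875. Satisfied.


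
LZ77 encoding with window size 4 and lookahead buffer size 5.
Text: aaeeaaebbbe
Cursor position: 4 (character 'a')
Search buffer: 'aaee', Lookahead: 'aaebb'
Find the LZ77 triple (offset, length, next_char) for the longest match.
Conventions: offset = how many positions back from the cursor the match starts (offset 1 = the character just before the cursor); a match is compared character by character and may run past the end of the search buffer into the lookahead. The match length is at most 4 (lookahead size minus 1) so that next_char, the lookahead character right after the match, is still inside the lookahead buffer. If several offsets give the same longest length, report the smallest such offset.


Try each offset into the search buffer:
  offset=1 (pos 3, char 'e'): match length 0
  offset=2 (pos 2, char 'e'): match length 0
  offset=3 (pos 1, char 'a'): match length 1
  offset=4 (pos 0, char 'a'): match length 3
Longest match has length 3 at offset 4.
next_char = character at position 4 + 3 = 7 -> 'b'

Best match: offset=4, length=3 (matching 'aae' starting at position 0)
LZ77 triple: (4, 3, 'b')


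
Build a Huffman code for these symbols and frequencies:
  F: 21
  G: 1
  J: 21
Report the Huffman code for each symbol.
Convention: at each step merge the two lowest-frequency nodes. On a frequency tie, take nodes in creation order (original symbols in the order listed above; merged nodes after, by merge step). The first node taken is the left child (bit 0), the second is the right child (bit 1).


Huffman tree construction:
Step 1: Merge G(1) + F(21) = 22
Step 2: Merge J(21) + (G+F)(22) = 43
Read each symbol's code off the tree from the root (left child = 0, right child = 1).

Codes:
  F: 11 (length 2)
  G: 10 (length 2)
  J: 0 (length 1)
Average code length: 65/43 = 1.5116 bits/symbol


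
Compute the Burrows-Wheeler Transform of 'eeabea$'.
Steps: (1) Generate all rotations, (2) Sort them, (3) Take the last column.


Rotations (sorted):
  0: $eeabea -> last char: a
  1: a$eeabe -> last char: e
  2: abea$ee -> last char: e
  3: bea$eea -> last char: a
  4: ea$eeab -> last char: b
  5: eabea$e -> last char: e
  6: eeabea$ -> last char: $


BWT = aeeabe$


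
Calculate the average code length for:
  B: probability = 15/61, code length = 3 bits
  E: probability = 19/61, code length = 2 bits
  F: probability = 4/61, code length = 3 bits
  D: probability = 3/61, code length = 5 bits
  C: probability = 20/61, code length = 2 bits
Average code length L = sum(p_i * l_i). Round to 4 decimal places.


Weighted contributions p_i * l_i:
  B: (15/61) * 3 = 45/61
  E: (19/61) * 2 = 38/61
  F: (4/61) * 3 = 12/61
  D: (3/61) * 5 = 15/61
  C: (20/61) * 2 = 40/61
Sum = (45 + 38 + 12 + 15 + 40)/61 = 150/61

L = 150/61 = 2.4590 bits/symbol


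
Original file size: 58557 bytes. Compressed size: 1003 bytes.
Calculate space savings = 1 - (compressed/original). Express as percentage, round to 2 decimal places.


ratio = compressed/original = 1003/58557 = 0.017129
savings = 1 - ratio = 1 - 0.017129 = 0.982871
as a percentage: 0.982871 * 100 = 98.29%

Space savings = 1 - 1003/58557 = 98.29%


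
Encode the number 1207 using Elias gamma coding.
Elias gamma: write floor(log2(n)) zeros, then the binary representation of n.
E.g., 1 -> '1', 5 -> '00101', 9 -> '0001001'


num_bits = floor(log2(1207)) + 1 = 11
leading_zeros = num_bits - 1 = 10
binary(1207) = 10010110111

Elias gamma(1207) = '0000000000' + '10010110111' = 000000000010010110111 (21 bits)


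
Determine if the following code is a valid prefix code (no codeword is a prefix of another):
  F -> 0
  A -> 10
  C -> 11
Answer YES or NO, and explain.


Checking each pair (does one codeword prefix another?):
  F='0' vs A='10': no prefix
  F='0' vs C='11': no prefix
  A='10' vs F='0': no prefix
  A='10' vs C='11': no prefix
  C='11' vs F='0': no prefix
  C='11' vs A='10': no prefix
No violation found over all pairs.

YES -- this is a valid prefix code. No codeword is a prefix of any other codeword.


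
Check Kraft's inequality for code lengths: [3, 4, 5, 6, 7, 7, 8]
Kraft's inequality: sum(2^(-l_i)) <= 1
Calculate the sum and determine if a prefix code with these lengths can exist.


Sum = 2^(-3) + 2^(-4) + 2^(-5) + 2^(-6) + 2^(-7) + 2^(-7) + 2^(-8)
    = 0.125 + 0.0625 + 0.03125 + 0.015625 + 0.0078125 + 0.0078125 + 0.00390625
    = 65/256 = 0.25390625
Since 0.25390625 <= 1, Kraft's inequality IS satisfied.
A prefix code with these lengths CAN exist.

Kraft sum = 0.25390625. Satisfied.


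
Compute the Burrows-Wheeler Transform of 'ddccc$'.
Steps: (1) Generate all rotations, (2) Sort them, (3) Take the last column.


Rotations (sorted):
  0: $ddccc -> last char: c
  1: c$ddcc -> last char: c
  2: cc$ddc -> last char: c
  3: ccc$dd -> last char: d
  4: dccc$d -> last char: d
  5: ddccc$ -> last char: $


BWT = cccdd$


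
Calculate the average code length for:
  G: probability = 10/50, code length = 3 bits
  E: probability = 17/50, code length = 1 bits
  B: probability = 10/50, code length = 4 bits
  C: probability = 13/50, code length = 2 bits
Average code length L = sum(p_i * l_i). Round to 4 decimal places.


Weighted contributions p_i * l_i:
  G: (10/50) * 3 = 30/50
  E: (17/50) * 1 = 17/50
  B: (10/50) * 4 = 40/50
  C: (13/50) * 2 = 26/50
Sum = (30 + 17 + 40 + 26)/50 = 113/50

L = 113/50 = 2.2600 bits/symbol


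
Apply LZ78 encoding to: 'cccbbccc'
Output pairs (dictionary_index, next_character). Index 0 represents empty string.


LZ78 encoding steps:
Dictionary: {0: ''}
Step 1: w='' (idx 0), next='c' -> output (0, 'c'), add 'c' as idx 1
Step 2: w='c' (idx 1), next='c' -> output (1, 'c'), add 'cc' as idx 2
Step 3: w='' (idx 0), next='b' -> output (0, 'b'), add 'b' as idx 3
Step 4: w='b' (idx 3), next='c' -> output (3, 'c'), add 'bc' as idx 4
Step 5: w='cc' (idx 2), end of input -> output (2, '')


Encoded: [(0, 'c'), (1, 'c'), (0, 'b'), (3, 'c'), (2, '')]


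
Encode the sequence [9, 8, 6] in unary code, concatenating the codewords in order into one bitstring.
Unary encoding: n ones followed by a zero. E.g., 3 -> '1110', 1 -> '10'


Encode each number as n ones followed by a terminating 0:
  9 -> 1111111110 (10 bits)
  8 -> 111111110 (9 bits)
  6 -> 1111110 (7 bits)
Total length = 10 + 9 + 7 = 26 bits.

Unary([9, 8, 6]) = 11111111101111111101111110 (26 bits)


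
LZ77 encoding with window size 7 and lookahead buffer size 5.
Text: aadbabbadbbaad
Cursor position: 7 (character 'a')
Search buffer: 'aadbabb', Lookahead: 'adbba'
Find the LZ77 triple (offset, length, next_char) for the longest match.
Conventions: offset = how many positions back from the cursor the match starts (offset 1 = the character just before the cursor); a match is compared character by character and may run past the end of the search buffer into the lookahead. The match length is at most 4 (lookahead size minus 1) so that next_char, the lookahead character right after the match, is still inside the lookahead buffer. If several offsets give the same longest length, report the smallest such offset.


Try each offset into the search buffer:
  offset=1 (pos 6, char 'b'): match length 0
  offset=2 (pos 5, char 'b'): match length 0
  offset=3 (pos 4, char 'a'): match length 1
  offset=4 (pos 3, char 'b'): match length 0
  offset=5 (pos 2, char 'd'): match length 0
  offset=6 (pos 1, char 'a'): match length 3
  offset=7 (pos 0, char 'a'): match length 1
Longest match has length 3 at offset 6.
next_char = character at position 7 + 3 = 10 -> 'b'

Best match: offset=6, length=3 (matching 'adb' starting at position 1)
LZ77 triple: (6, 3, 'b')


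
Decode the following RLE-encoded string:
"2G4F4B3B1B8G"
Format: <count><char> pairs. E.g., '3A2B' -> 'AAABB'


Expanding each <count><char> pair:
  2G -> 'GG'
  4F -> 'FFFF'
  4B -> 'BBBB'
  3B -> 'BBB'
  1B -> 'B'
  8G -> 'GGGGGGGG'

Decoded = GGFFFFBBBBBBBBGGGGGGGG


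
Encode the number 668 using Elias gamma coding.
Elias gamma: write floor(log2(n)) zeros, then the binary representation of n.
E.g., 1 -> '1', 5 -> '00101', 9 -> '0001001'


num_bits = floor(log2(668)) + 1 = 10
leading_zeros = num_bits - 1 = 9
binary(668) = 1010011100

Elias gamma(668) = '000000000' + '1010011100' = 0000000001010011100 (19 bits)


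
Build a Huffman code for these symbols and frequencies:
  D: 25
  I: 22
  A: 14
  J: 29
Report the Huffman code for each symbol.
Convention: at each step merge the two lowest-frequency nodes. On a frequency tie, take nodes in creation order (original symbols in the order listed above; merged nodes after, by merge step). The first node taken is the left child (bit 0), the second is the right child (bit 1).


Huffman tree construction:
Step 1: Merge A(14) + I(22) = 36
Step 2: Merge D(25) + J(29) = 54
Step 3: Merge (A+I)(36) + (D+J)(54) = 90
Read each symbol's code off the tree from the root (left child = 0, right child = 1).

Codes:
  D: 10 (length 2)
  I: 01 (length 2)
  A: 00 (length 2)
  J: 11 (length 2)
Average code length: 180/90 = 2.0000 bits/symbol


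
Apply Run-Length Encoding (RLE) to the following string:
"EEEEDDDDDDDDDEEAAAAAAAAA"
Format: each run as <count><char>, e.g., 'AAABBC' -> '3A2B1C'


Scanning runs left to right:
  i=0: run of 'E' x 4 -> '4E'
  i=4: run of 'D' x 9 -> '9D'
  i=13: run of 'E' x 2 -> '2E'
  i=15: run of 'A' x 9 -> '9A'

RLE = 4E9D2E9A


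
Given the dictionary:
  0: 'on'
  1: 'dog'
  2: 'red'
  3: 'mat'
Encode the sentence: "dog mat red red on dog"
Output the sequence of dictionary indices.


Look up each word in the dictionary:
  'dog' -> 1
  'mat' -> 3
  'red' -> 2
  'red' -> 2
  'on' -> 0
  'dog' -> 1

Encoded: [1, 3, 2, 2, 0, 1]


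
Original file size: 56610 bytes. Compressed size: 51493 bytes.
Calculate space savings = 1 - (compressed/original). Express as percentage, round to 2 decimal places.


ratio = compressed/original = 51493/56610 = 0.90961
savings = 1 - ratio = 1 - 0.90961 = 0.09039
as a percentage: 0.09039 * 100 = 9.04%

Space savings = 1 - 51493/56610 = 9.04%


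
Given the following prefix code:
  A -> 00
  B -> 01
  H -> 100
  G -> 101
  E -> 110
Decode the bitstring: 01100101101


Decoding step by step:
Bits 01 -> B
Bits 100 -> H
Bits 101 -> G
Bits 101 -> G


Decoded message: BHGG


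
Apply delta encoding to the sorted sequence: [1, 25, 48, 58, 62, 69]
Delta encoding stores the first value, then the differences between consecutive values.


First value: 1
Deltas:
  25 - 1 = 24
  48 - 25 = 23
  58 - 48 = 10
  62 - 58 = 4
  69 - 62 = 7


Delta encoded: [1, 24, 23, 10, 4, 7]


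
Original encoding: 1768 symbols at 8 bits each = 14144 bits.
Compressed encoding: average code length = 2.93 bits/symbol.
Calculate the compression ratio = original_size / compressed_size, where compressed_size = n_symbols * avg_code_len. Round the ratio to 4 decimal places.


original_size = n_symbols * orig_bits = 1768 * 8 = 14144 bits
compressed_size = n_symbols * avg_code_len = 1768 * 2.93 = 5180.24 bits
ratio = original_size / compressed_size = 14144 / 5180.24 = 2.7304

Compression ratio = 2.7304


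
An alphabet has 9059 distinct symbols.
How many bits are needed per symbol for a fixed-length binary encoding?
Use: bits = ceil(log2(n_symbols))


log2(9059) = 13.1451
Bracket: 2^13 = 8192 < 9059 <= 2^14 = 16384
So ceil(log2(9059)) = 14

bits = ceil(log2(9059)) = ceil(13.1451) = 14 bits


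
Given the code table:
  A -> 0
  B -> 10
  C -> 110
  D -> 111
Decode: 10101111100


Decoding:
10 -> B
10 -> B
111 -> D
110 -> C
0 -> A


Result: BBDCA


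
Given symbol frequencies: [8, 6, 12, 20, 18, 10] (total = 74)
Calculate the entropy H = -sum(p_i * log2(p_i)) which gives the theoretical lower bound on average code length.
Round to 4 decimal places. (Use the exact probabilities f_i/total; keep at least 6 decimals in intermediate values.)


Per-symbol terms -p_i * log2(p_i) with p_i = f_i/74:
  p = 8/74 = 0.108108: log2(p) = -3.209453, -p*log2(p) = 0.346968
  p = 6/74 = 0.081081: log2(p) = -3.624491, -p*log2(p) = 0.293878
  p = 12/74 = 0.162162: log2(p) = -2.624491, -p*log2(p) = 0.425593
  p = 20/74 = 0.270270: log2(p) = -1.887525, -p*log2(p) = 0.510142
  p = 18/74 = 0.243243: log2(p) = -2.039528, -p*log2(p) = 0.496101
  p = 10/74 = 0.135135: log2(p) = -2.887525, -p*log2(p) = 0.390206
H = 0.346968 + 0.293878 + 0.425593 + 0.510142 + 0.496101 + 0.390206 = 2.462888

H = 2.4629 bits/symbol


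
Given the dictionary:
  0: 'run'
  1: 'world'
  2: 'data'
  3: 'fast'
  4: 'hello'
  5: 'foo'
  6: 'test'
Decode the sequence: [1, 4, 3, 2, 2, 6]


Look up each index in the dictionary:
  1 -> 'world'
  4 -> 'hello'
  3 -> 'fast'
  2 -> 'data'
  2 -> 'data'
  6 -> 'test'

Decoded: "world hello fast data data test"


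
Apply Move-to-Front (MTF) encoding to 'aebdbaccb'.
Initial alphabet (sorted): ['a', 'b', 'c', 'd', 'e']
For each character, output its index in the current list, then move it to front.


MTF encoding:
'a': index 0 in ['a', 'b', 'c', 'd', 'e'] -> ['a', 'b', 'c', 'd', 'e']
'e': index 4 in ['a', 'b', 'c', 'd', 'e'] -> ['e', 'a', 'b', 'c', 'd']
'b': index 2 in ['e', 'a', 'b', 'c', 'd'] -> ['b', 'e', 'a', 'c', 'd']
'd': index 4 in ['b', 'e', 'a', 'c', 'd'] -> ['d', 'b', 'e', 'a', 'c']
'b': index 1 in ['d', 'b', 'e', 'a', 'c'] -> ['b', 'd', 'e', 'a', 'c']
'a': index 3 in ['b', 'd', 'e', 'a', 'c'] -> ['a', 'b', 'd', 'e', 'c']
'c': index 4 in ['a', 'b', 'd', 'e', 'c'] -> ['c', 'a', 'b', 'd', 'e']
'c': index 0 in ['c', 'a', 'b', 'd', 'e'] -> ['c', 'a', 'b', 'd', 'e']
'b': index 2 in ['c', 'a', 'b', 'd', 'e'] -> ['b', 'c', 'a', 'd', 'e']


Output: [0, 4, 2, 4, 1, 3, 4, 0, 2]


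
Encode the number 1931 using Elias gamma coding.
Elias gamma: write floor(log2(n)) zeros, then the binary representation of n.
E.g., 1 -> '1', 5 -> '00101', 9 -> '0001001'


num_bits = floor(log2(1931)) + 1 = 11
leading_zeros = num_bits - 1 = 10
binary(1931) = 11110001011

Elias gamma(1931) = '0000000000' + '11110001011' = 000000000011110001011 (21 bits)


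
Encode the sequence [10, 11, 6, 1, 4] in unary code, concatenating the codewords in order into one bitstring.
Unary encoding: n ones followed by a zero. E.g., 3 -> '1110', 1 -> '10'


Encode each number as n ones followed by a terminating 0:
  10 -> 11111111110 (11 bits)
  11 -> 111111111110 (12 bits)
  6 -> 1111110 (7 bits)
  1 -> 10 (2 bits)
  4 -> 11110 (5 bits)
Total length = 11 + 12 + 7 + 2 + 5 = 37 bits.

Unary([10, 11, 6, 1, 4]) = 1111111111011111111111011111101011110 (37 bits)


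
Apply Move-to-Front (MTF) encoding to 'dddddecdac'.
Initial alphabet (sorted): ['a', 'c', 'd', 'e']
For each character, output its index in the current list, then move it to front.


MTF encoding:
'd': index 2 in ['a', 'c', 'd', 'e'] -> ['d', 'a', 'c', 'e']
'd': index 0 in ['d', 'a', 'c', 'e'] -> ['d', 'a', 'c', 'e']
'd': index 0 in ['d', 'a', 'c', 'e'] -> ['d', 'a', 'c', 'e']
'd': index 0 in ['d', 'a', 'c', 'e'] -> ['d', 'a', 'c', 'e']
'd': index 0 in ['d', 'a', 'c', 'e'] -> ['d', 'a', 'c', 'e']
'e': index 3 in ['d', 'a', 'c', 'e'] -> ['e', 'd', 'a', 'c']
'c': index 3 in ['e', 'd', 'a', 'c'] -> ['c', 'e', 'd', 'a']
'd': index 2 in ['c', 'e', 'd', 'a'] -> ['d', 'c', 'e', 'a']
'a': index 3 in ['d', 'c', 'e', 'a'] -> ['a', 'd', 'c', 'e']
'c': index 2 in ['a', 'd', 'c', 'e'] -> ['c', 'a', 'd', 'e']


Output: [2, 0, 0, 0, 0, 3, 3, 2, 3, 2]


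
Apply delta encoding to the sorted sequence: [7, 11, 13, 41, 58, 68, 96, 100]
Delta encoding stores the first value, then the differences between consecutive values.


First value: 7
Deltas:
  11 - 7 = 4
  13 - 11 = 2
  41 - 13 = 28
  58 - 41 = 17
  68 - 58 = 10
  96 - 68 = 28
  100 - 96 = 4


Delta encoded: [7, 4, 2, 28, 17, 10, 28, 4]


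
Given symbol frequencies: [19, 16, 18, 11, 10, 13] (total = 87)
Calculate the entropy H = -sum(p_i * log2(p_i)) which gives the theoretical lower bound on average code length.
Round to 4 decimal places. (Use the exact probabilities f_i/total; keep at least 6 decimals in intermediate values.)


Per-symbol terms -p_i * log2(p_i) with p_i = f_i/87:
  p = 19/87 = 0.218391: log2(p) = -2.195016, -p*log2(p) = 0.479371
  p = 16/87 = 0.183908: log2(p) = -2.442943, -p*log2(p) = 0.449277
  p = 18/87 = 0.206897: log2(p) = -2.273018, -p*log2(p) = 0.470280
  p = 11/87 = 0.126437: log2(p) = -2.983512, -p*log2(p) = 0.377226
  p = 10/87 = 0.114943: log2(p) = -3.121015, -p*log2(p) = 0.358737
  p = 13/87 = 0.149425: log2(p) = -2.742504, -p*log2(p) = 0.409799
H = 0.479371 + 0.449277 + 0.470280 + 0.377226 + 0.358737 + 0.409799 = 2.544690

H = 2.5447 bits/symbol


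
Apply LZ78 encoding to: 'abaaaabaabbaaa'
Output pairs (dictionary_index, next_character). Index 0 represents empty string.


LZ78 encoding steps:
Dictionary: {0: ''}
Step 1: w='' (idx 0), next='a' -> output (0, 'a'), add 'a' as idx 1
Step 2: w='' (idx 0), next='b' -> output (0, 'b'), add 'b' as idx 2
Step 3: w='a' (idx 1), next='a' -> output (1, 'a'), add 'aa' as idx 3
Step 4: w='aa' (idx 3), next='b' -> output (3, 'b'), add 'aab' as idx 4
Step 5: w='aab' (idx 4), next='b' -> output (4, 'b'), add 'aabb' as idx 5
Step 6: w='aa' (idx 3), next='a' -> output (3, 'a'), add 'aaa' as idx 6


Encoded: [(0, 'a'), (0, 'b'), (1, 'a'), (3, 'b'), (4, 'b'), (3, 'a')]


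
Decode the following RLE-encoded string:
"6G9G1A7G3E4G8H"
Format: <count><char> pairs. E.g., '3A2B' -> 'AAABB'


Expanding each <count><char> pair:
  6G -> 'GGGGGG'
  9G -> 'GGGGGGGGG'
  1A -> 'A'
  7G -> 'GGGGGGG'
  3E -> 'EEE'
  4G -> 'GGGG'
  8H -> 'HHHHHHHH'

Decoded = GGGGGGGGGGGGGGGAGGGGGGGEEEGGGGHHHHHHHH


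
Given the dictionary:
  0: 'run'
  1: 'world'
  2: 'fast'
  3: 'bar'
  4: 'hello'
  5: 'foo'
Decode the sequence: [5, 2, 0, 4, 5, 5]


Look up each index in the dictionary:
  5 -> 'foo'
  2 -> 'fast'
  0 -> 'run'
  4 -> 'hello'
  5 -> 'foo'
  5 -> 'foo'

Decoded: "foo fast run hello foo foo"


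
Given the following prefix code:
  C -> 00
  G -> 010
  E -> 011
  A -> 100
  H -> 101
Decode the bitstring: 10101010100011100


Decoding step by step:
Bits 101 -> H
Bits 010 -> G
Bits 101 -> H
Bits 00 -> C
Bits 011 -> E
Bits 100 -> A


Decoded message: HGHCEA


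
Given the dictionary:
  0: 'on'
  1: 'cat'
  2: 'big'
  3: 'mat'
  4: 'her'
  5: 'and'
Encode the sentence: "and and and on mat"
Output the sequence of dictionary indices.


Look up each word in the dictionary:
  'and' -> 5
  'and' -> 5
  'and' -> 5
  'on' -> 0
  'mat' -> 3

Encoded: [5, 5, 5, 0, 3]


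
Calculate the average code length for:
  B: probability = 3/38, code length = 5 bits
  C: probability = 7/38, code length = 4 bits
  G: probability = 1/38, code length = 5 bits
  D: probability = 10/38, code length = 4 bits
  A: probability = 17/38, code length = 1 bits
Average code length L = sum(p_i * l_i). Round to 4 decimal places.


Weighted contributions p_i * l_i:
  B: (3/38) * 5 = 15/38
  C: (7/38) * 4 = 28/38
  G: (1/38) * 5 = 5/38
  D: (10/38) * 4 = 40/38
  A: (17/38) * 1 = 17/38
Sum = (15 + 28 + 5 + 40 + 17)/38 = 105/38

L = 105/38 = 2.7632 bits/symbol


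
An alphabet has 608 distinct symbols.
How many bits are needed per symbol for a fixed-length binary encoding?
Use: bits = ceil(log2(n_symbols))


log2(608) = 9.2479
Bracket: 2^9 = 512 < 608 <= 2^10 = 1024
So ceil(log2(608)) = 10

bits = ceil(log2(608)) = ceil(9.2479) = 10 bits


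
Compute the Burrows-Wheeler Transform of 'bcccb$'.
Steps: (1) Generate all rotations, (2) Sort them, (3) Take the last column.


Rotations (sorted):
  0: $bcccb -> last char: b
  1: b$bccc -> last char: c
  2: bcccb$ -> last char: $
  3: cb$bcc -> last char: c
  4: ccb$bc -> last char: c
  5: cccb$b -> last char: b


BWT = bc$ccb


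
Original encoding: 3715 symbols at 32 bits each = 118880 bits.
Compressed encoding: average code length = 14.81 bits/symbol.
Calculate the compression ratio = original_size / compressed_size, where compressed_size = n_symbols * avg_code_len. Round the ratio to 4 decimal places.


original_size = n_symbols * orig_bits = 3715 * 32 = 118880 bits
compressed_size = n_symbols * avg_code_len = 3715 * 14.81 = 55019.15 bits
ratio = original_size / compressed_size = 118880 / 55019.15 = 2.1607

Compression ratio = 2.1607


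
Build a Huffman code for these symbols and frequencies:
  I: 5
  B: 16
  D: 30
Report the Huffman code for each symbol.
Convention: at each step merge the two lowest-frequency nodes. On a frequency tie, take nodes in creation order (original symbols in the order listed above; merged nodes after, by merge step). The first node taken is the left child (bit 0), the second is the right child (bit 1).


Huffman tree construction:
Step 1: Merge I(5) + B(16) = 21
Step 2: Merge (I+B)(21) + D(30) = 51
Read each symbol's code off the tree from the root (left child = 0, right child = 1).

Codes:
  I: 00 (length 2)
  B: 01 (length 2)
  D: 1 (length 1)
Average code length: 72/51 = 1.4118 bits/symbol


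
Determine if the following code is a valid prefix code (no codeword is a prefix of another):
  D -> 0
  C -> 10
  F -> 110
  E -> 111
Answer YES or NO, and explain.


Checking each pair (does one codeword prefix another?):
  D='0' vs C='10': no prefix
  D='0' vs F='110': no prefix
  D='0' vs E='111': no prefix
  C='10' vs D='0': no prefix
  C='10' vs F='110': no prefix
  C='10' vs E='111': no prefix
  F='110' vs D='0': no prefix
  F='110' vs C='10': no prefix
  F='110' vs E='111': no prefix
  E='111' vs D='0': no prefix
  E='111' vs C='10': no prefix
  E='111' vs F='110': no prefix
No violation found over all pairs.

YES -- this is a valid prefix code. No codeword is a prefix of any other codeword.


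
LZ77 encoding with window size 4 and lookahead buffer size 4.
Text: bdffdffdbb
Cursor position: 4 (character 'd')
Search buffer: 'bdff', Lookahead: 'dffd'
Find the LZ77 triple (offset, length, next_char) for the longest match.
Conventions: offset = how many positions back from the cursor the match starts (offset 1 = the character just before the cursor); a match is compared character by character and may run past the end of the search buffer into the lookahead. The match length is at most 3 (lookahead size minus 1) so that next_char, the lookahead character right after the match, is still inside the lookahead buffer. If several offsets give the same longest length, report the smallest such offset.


Try each offset into the search buffer:
  offset=1 (pos 3, char 'f'): match length 0
  offset=2 (pos 2, char 'f'): match length 0
  offset=3 (pos 1, char 'd'): match length 3
  offset=4 (pos 0, char 'b'): match length 0
Longest match has length 3 at offset 3.
next_char = character at position 4 + 3 = 7 -> 'd'

Best match: offset=3, length=3 (matching 'dff' starting at position 1)
LZ77 triple: (3, 3, 'd')


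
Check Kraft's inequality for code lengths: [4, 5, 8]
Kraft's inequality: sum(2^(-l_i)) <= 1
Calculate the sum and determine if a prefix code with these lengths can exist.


Sum = 2^(-4) + 2^(-5) + 2^(-8)
    = 0.0625 + 0.03125 + 0.00390625
    = 25/256 = 0.09765625
Since 0.09765625 <= 1, Kraft's inequality IS satisfied.
A prefix code with these lengths CAN exist.

Kraft sum = 0.09765625. Satisfied.


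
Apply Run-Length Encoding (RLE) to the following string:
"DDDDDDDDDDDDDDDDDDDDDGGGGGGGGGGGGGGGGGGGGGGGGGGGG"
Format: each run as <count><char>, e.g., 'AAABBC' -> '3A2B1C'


Scanning runs left to right:
  i=0: run of 'D' x 21 -> '21D'
  i=21: run of 'G' x 28 -> '28G'

RLE = 21D28G


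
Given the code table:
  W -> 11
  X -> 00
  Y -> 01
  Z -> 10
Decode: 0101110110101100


Decoding:
01 -> Y
01 -> Y
11 -> W
01 -> Y
10 -> Z
10 -> Z
11 -> W
00 -> X


Result: YYWYZZWX


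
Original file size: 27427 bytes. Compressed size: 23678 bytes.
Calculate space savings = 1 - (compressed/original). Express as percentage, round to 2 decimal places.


ratio = compressed/original = 23678/27427 = 0.86331
savings = 1 - ratio = 1 - 0.86331 = 0.13669
as a percentage: 0.13669 * 100 = 13.67%

Space savings = 1 - 23678/27427 = 13.67%


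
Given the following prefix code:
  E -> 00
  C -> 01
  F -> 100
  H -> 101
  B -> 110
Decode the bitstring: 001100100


Decoding step by step:
Bits 00 -> E
Bits 110 -> B
Bits 01 -> C
Bits 00 -> E


Decoded message: EBCE


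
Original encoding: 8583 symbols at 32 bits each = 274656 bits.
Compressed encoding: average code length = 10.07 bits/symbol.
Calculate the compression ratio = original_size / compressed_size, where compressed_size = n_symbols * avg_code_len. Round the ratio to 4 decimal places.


original_size = n_symbols * orig_bits = 8583 * 32 = 274656 bits
compressed_size = n_symbols * avg_code_len = 8583 * 10.07 = 86430.81 bits
ratio = original_size / compressed_size = 274656 / 86430.81 = 3.1778

Compression ratio = 3.1778


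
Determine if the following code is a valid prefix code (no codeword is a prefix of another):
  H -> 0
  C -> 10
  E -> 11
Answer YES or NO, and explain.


Checking each pair (does one codeword prefix another?):
  H='0' vs C='10': no prefix
  H='0' vs E='11': no prefix
  C='10' vs H='0': no prefix
  C='10' vs E='11': no prefix
  E='11' vs H='0': no prefix
  E='11' vs C='10': no prefix
No violation found over all pairs.

YES -- this is a valid prefix code. No codeword is a prefix of any other codeword.


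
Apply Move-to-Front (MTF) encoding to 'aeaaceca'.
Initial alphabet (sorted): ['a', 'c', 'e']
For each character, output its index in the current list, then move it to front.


MTF encoding:
'a': index 0 in ['a', 'c', 'e'] -> ['a', 'c', 'e']
'e': index 2 in ['a', 'c', 'e'] -> ['e', 'a', 'c']
'a': index 1 in ['e', 'a', 'c'] -> ['a', 'e', 'c']
'a': index 0 in ['a', 'e', 'c'] -> ['a', 'e', 'c']
'c': index 2 in ['a', 'e', 'c'] -> ['c', 'a', 'e']
'e': index 2 in ['c', 'a', 'e'] -> ['e', 'c', 'a']
'c': index 1 in ['e', 'c', 'a'] -> ['c', 'e', 'a']
'a': index 2 in ['c', 'e', 'a'] -> ['a', 'c', 'e']


Output: [0, 2, 1, 0, 2, 2, 1, 2]


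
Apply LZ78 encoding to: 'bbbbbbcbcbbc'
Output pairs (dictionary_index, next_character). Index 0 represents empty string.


LZ78 encoding steps:
Dictionary: {0: ''}
Step 1: w='' (idx 0), next='b' -> output (0, 'b'), add 'b' as idx 1
Step 2: w='b' (idx 1), next='b' -> output (1, 'b'), add 'bb' as idx 2
Step 3: w='bb' (idx 2), next='b' -> output (2, 'b'), add 'bbb' as idx 3
Step 4: w='' (idx 0), next='c' -> output (0, 'c'), add 'c' as idx 4
Step 5: w='b' (idx 1), next='c' -> output (1, 'c'), add 'bc' as idx 5
Step 6: w='bb' (idx 2), next='c' -> output (2, 'c'), add 'bbc' as idx 6


Encoded: [(0, 'b'), (1, 'b'), (2, 'b'), (0, 'c'), (1, 'c'), (2, 'c')]


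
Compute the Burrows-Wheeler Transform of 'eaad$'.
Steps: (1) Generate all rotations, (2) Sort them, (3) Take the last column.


Rotations (sorted):
  0: $eaad -> last char: d
  1: aad$e -> last char: e
  2: ad$ea -> last char: a
  3: d$eaa -> last char: a
  4: eaad$ -> last char: $


BWT = deaa$


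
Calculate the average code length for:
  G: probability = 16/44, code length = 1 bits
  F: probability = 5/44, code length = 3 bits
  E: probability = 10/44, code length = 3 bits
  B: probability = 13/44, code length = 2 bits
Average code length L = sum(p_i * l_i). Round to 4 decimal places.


Weighted contributions p_i * l_i:
  G: (16/44) * 1 = 16/44
  F: (5/44) * 3 = 15/44
  E: (10/44) * 3 = 30/44
  B: (13/44) * 2 = 26/44
Sum = (16 + 15 + 30 + 26)/44 = 87/44

L = 87/44 = 1.9773 bits/symbol


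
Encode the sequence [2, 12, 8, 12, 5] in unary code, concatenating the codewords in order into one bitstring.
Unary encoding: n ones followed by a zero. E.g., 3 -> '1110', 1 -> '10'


Encode each number as n ones followed by a terminating 0:
  2 -> 110 (3 bits)
  12 -> 1111111111110 (13 bits)
  8 -> 111111110 (9 bits)
  12 -> 1111111111110 (13 bits)
  5 -> 111110 (6 bits)
Total length = 3 + 13 + 9 + 13 + 6 = 44 bits.

Unary([2, 12, 8, 12, 5]) = 11011111111111101111111101111111111110111110 (44 bits)


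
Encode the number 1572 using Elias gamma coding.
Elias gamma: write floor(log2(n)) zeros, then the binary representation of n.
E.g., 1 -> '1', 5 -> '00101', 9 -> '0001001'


num_bits = floor(log2(1572)) + 1 = 11
leading_zeros = num_bits - 1 = 10
binary(1572) = 11000100100

Elias gamma(1572) = '0000000000' + '11000100100' = 000000000011000100100 (21 bits)


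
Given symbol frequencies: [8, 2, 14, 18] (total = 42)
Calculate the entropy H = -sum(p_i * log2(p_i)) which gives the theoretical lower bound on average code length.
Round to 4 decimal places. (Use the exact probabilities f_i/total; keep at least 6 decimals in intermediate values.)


Per-symbol terms -p_i * log2(p_i) with p_i = f_i/42:
  p = 8/42 = 0.190476: log2(p) = -2.392317, -p*log2(p) = 0.455680
  p = 2/42 = 0.047619: log2(p) = -4.392317, -p*log2(p) = 0.209158
  p = 14/42 = 0.333333: log2(p) = -1.584963, -p*log2(p) = 0.528321
  p = 18/42 = 0.428571: log2(p) = -1.222392, -p*log2(p) = 0.523882
H = 0.455680 + 0.209158 + 0.528321 + 0.523882 = 1.717041

H = 1.717 bits/symbol


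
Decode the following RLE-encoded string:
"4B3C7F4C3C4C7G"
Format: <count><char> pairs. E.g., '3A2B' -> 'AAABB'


Expanding each <count><char> pair:
  4B -> 'BBBB'
  3C -> 'CCC'
  7F -> 'FFFFFFF'
  4C -> 'CCCC'
  3C -> 'CCC'
  4C -> 'CCCC'
  7G -> 'GGGGGGG'

Decoded = BBBBCCCFFFFFFFCCCCCCCCCCCGGGGGGG


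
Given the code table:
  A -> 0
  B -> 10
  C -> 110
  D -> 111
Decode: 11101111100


Decoding:
111 -> D
0 -> A
111 -> D
110 -> C
0 -> A


Result: DADCA


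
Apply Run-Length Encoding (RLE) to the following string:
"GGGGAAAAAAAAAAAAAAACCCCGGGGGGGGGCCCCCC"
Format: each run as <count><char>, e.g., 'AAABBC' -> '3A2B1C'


Scanning runs left to right:
  i=0: run of 'G' x 4 -> '4G'
  i=4: run of 'A' x 15 -> '15A'
  i=19: run of 'C' x 4 -> '4C'
  i=23: run of 'G' x 9 -> '9G'
  i=32: run of 'C' x 6 -> '6C'

RLE = 4G15A4C9G6C


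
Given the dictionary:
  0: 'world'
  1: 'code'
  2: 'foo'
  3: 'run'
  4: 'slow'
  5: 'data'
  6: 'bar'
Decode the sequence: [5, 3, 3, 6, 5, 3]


Look up each index in the dictionary:
  5 -> 'data'
  3 -> 'run'
  3 -> 'run'
  6 -> 'bar'
  5 -> 'data'
  3 -> 'run'

Decoded: "data run run bar data run"


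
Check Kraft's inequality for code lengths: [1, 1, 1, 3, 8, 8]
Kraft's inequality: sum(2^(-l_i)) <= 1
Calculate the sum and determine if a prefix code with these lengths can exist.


Sum = 2^(-1) + 2^(-1) + 2^(-1) + 2^(-3) + 2^(-8) + 2^(-8)
    = 0.5 + 0.5 + 0.5 + 0.125 + 0.00390625 + 0.00390625
    = 418/256 = 1.6328125
Since 1.6328125 > 1, Kraft's inequality is NOT satisfied.
A prefix code with these lengths CANNOT exist.

Kraft sum = 1.6328125. Not satisfied.


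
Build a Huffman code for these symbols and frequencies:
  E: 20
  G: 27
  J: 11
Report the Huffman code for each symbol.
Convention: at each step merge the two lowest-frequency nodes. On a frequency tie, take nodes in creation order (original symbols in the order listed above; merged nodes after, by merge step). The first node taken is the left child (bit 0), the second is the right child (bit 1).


Huffman tree construction:
Step 1: Merge J(11) + E(20) = 31
Step 2: Merge G(27) + (J+E)(31) = 58
Read each symbol's code off the tree from the root (left child = 0, right child = 1).

Codes:
  E: 11 (length 2)
  G: 0 (length 1)
  J: 10 (length 2)
Average code length: 89/58 = 1.5345 bits/symbol


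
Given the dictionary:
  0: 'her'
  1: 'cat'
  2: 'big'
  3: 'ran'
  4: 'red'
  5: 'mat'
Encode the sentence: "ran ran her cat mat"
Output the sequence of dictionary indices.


Look up each word in the dictionary:
  'ran' -> 3
  'ran' -> 3
  'her' -> 0
  'cat' -> 1
  'mat' -> 5

Encoded: [3, 3, 0, 1, 5]


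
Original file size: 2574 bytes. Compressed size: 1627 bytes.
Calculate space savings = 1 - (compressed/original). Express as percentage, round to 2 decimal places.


ratio = compressed/original = 1627/2574 = 0.63209
savings = 1 - ratio = 1 - 0.63209 = 0.36791
as a percentage: 0.36791 * 100 = 36.79%

Space savings = 1 - 1627/2574 = 36.79%


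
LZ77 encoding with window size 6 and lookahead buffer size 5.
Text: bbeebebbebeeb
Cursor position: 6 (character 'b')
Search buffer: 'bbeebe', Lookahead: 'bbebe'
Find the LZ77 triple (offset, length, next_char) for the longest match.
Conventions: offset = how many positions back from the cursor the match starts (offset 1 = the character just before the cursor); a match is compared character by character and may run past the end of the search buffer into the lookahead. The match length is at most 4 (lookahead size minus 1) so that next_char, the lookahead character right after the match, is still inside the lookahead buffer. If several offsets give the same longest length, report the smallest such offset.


Try each offset into the search buffer:
  offset=1 (pos 5, char 'e'): match length 0
  offset=2 (pos 4, char 'b'): match length 1
  offset=3 (pos 3, char 'e'): match length 0
  offset=4 (pos 2, char 'e'): match length 0
  offset=5 (pos 1, char 'b'): match length 1
  offset=6 (pos 0, char 'b'): match length 3
Longest match has length 3 at offset 6.
next_char = character at position 6 + 3 = 9 -> 'b'

Best match: offset=6, length=3 (matching 'bbe' starting at position 0)
LZ77 triple: (6, 3, 'b')


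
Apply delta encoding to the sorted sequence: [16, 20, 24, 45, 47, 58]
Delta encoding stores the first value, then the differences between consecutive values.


First value: 16
Deltas:
  20 - 16 = 4
  24 - 20 = 4
  45 - 24 = 21
  47 - 45 = 2
  58 - 47 = 11


Delta encoded: [16, 4, 4, 21, 2, 11]


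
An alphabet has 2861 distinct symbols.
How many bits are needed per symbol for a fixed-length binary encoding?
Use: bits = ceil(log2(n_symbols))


log2(2861) = 11.4823
Bracket: 2^11 = 2048 < 2861 <= 2^12 = 4096
So ceil(log2(2861)) = 12

bits = ceil(log2(2861)) = ceil(11.4823) = 12 bits


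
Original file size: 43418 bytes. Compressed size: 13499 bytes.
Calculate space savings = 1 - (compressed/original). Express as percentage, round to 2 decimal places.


ratio = compressed/original = 13499/43418 = 0.310908
savings = 1 - ratio = 1 - 0.310908 = 0.689092
as a percentage: 0.689092 * 100 = 68.91%

Space savings = 1 - 13499/43418 = 68.91%


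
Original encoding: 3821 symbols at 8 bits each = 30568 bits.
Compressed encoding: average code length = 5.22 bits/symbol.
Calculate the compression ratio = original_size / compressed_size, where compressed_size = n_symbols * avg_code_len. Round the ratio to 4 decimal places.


original_size = n_symbols * orig_bits = 3821 * 8 = 30568 bits
compressed_size = n_symbols * avg_code_len = 3821 * 5.22 = 19945.62 bits
ratio = original_size / compressed_size = 30568 / 19945.62 = 1.5326

Compression ratio = 1.5326
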